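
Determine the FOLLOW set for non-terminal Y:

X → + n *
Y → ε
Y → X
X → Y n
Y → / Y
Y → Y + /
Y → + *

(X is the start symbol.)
{ '+', 'n' }

In X → Y n: Y is followed by n, add FIRST(n) \ {ε} = { 'n' }
In Y → / Y: Y is at the end; this adds FOLLOW(Y) to itself — nothing new
In Y → Y + /: Y is followed by '+' '/', add FIRST('+' '/') \ {ε} = { '+' }

Taking the union: FOLLOW(Y) = { '+', 'n' }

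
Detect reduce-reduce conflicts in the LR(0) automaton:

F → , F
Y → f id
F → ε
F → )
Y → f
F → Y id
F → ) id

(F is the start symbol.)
A reduce-reduce conflict occurs when an LR(0) state has two complete items [A → α .] and [B → β .] — both call for a reduction, and with no lookahead the parser cannot choose between them.

Augment with F' → F and build the canonical LR(0) collection (I0 = CLOSURE({[F' → . F]}), then GOTO on every symbol after a dot until no new states appear). It has 10 states:
  I0: { [F → . ) id], [F → . )], [F → . , F], [F → . Y id], [F → .], [F' → . F], [Y → . f id], [Y → . f] }  — shift, reduce
  I1: { [F → ) . id], [F → ) .] }  — shift, reduce
  I2: { [F → , . F], [F → . ) id], [F → . )], [F → . , F], [F → . Y id], [F → .], [Y → . f id], [Y → . f] }  — shift, reduce
  I3: { [F' → F .] }  — accept
  I4: { [F → Y . id] }  — shift
  I5: { [Y → f . id], [Y → f .] }  — shift, reduce
  I6: { [Y → f id .] }  — reduce
  I7: { [F → Y id .] }  — reduce
  I8: { [F → , F .] }  — reduce
  I9: { [F → ) id .] }  — reduce

No state contains more than one complete item.

Answer: No reduce-reduce conflicts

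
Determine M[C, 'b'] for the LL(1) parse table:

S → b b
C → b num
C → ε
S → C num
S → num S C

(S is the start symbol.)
To find M[C, 'b'], we find productions for C where 'b' is in the predict set (PREDICT(N → α) = (FIRST(α) \ {ε}) ∪ (FOLLOW(N) if α ⇒* ε)).

Relevant sets:
  FOLLOW(C) = { $, 'b', 'num' }

C → b num: PREDICT = { 'b' }
  'b' is in predict set, so this production goes in M[C, 'b']
C → ε: PREDICT = { $, 'b', 'num' }
  'b' is in predict set, so this production goes in M[C, 'b']

M[C, 'b'] = C → b num, C → ε  (a multiply-defined cell — the grammar is not LL(1))

Answer: C → b num, C → ε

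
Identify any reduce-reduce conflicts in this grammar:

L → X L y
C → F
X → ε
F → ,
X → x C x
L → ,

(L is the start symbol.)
A reduce-reduce conflict occurs when an LR(0) state has two complete items [A → α .] and [B → β .] — both call for a reduction, and with no lookahead the parser cannot choose between them.

Augment with L' → L and build the canonical LR(0) collection (I0 = CLOSURE({[L' → . L]}), then GOTO on every symbol after a dot until no new states appear). It has 11 states:
  I0: { [L → . ,], [L → . X L y], [L' → . L], [X → . x C x], [X → .] }  — shift, reduce
  I1: { [L → , .] }  — reduce
  I2: { [L' → L .] }  — accept
  I3: { [L → . ,], [L → . X L y], [L → X . L y], [X → . x C x], [X → .] }  — shift, reduce
  I4: { [C → . F], [F → . ,], [X → x . C x] }  — shift
  I5: { [F → , .] }  — reduce
  I6: { [X → x C . x] }  — shift
  I7: { [C → F .] }  — reduce
  I8: { [X → x C x .] }  — reduce
  I9: { [L → X L . y] }  — shift
  I10: { [L → X L y .] }  — reduce

No state contains more than one complete item.

Answer: No reduce-reduce conflicts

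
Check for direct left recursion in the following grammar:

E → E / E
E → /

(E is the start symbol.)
E → E / E: LEFT RECURSIVE (starts with E)
E → /: starts with '/'

The grammar has direct left recursion on: E.

Answer: Yes, E is left-recursive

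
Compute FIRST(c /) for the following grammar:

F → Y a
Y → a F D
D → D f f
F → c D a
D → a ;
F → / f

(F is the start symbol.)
{ 'c' }

To compute FIRST(c /), process the symbols left to right:
Symbol c is a terminal. Add 'c' and stop.
FIRST(c /) = { 'c' }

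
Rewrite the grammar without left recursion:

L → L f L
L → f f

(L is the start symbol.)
L is directly left-recursive. The standard transformation for
  A → A α₁ | ... | A α_m | β₁ | ... | β_n
is
  A  → β₁ A' | ... | β_n A'
  A' → α₁ A' | ... | α_m A' | ε

L → f f becomes L → f f L'
L → L f L becomes L' → f L L'
Add L' → ε

Resulting grammar:
L → f f L'
L' → f L L'
L' → ε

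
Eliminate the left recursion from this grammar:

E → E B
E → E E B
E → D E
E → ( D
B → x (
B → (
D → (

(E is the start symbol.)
E → D E E'
E → ( D E'
E' → B E'
E' → E B E'
E' → ε
B → x (
B → (
D → (

E is directly left-recursive. The standard transformation for
  A → A α₁ | ... | A α_m | β₁ | ... | β_n
is
  A  → β₁ A' | ... | β_n A'
  A' → α₁ A' | ... | α_m A' | ε

E → D E becomes E → D E E'
E → ( D becomes E → ( D E'
E → E B becomes E' → B E'
E → E E B becomes E' → E B E'
Add E' → ε

Productions for other non-terminals are unchanged:
  B → x (
  B → (
  D → (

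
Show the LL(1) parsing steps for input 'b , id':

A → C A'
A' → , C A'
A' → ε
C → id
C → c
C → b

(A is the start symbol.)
Stack is shown with the top on the left.

Stack     Input     Action
--------------------------
A $       b , id $  output A → C A'
C A' $    b , id $  output C → b
b A' $    b , id $  match 'b'
A' $      , id $    output A' → , C A'
, C A' $  , id $    match ','
C A' $    id $      output C → id
id A' $   id $      match 'id'
A' $      $         output A' → ε
$         $         accept

The string is accepted.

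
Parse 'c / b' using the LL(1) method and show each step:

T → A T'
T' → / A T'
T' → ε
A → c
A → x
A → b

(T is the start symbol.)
Stack is shown with the top on the left.

Stack     Input    Action
-------------------------
T $       c / b $  output T → A T'
A T' $    c / b $  output A → c
c T' $    c / b $  match 'c'
T' $      / b $    output T' → / A T'
/ A T' $  / b $    match '/'
A T' $    b $      output A → b
b T' $    b $      match 'b'
T' $      $        output T' → ε
$         $        accept

The string is accepted.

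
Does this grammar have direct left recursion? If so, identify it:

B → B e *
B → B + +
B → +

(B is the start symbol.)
Yes, B is left-recursive

B → B e *: LEFT RECURSIVE (starts with B)
B → B + +: LEFT RECURSIVE (starts with B)
B → +: starts with '+'

The grammar has direct left recursion on: B.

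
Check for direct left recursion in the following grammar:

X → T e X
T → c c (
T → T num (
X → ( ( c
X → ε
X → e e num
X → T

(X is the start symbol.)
X → T e X: starts with T
T → c c (: starts with c
T → T num (: LEFT RECURSIVE (starts with T)
X → ( ( c: starts with '('
X → ε: starts with ε
X → e e num: starts with e
X → T: starts with T

The grammar has direct left recursion on: T.

Answer: Yes, T is left-recursive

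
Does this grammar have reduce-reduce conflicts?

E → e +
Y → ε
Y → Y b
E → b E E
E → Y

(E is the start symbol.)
A reduce-reduce conflict occurs when an LR(0) state has two complete items [A → α .] and [B → β .] — both call for a reduction, and with no lookahead the parser cannot choose between them.

Augment with E' → E and build the canonical LR(0) collection (I0 = CLOSURE({[E' → . E]}), then GOTO on every symbol after a dot until no new states appear). It has 9 states:
  I0: { [E → . Y], [E → . b E E], [E → . e +], [E' → . E], [Y → . Y b], [Y → .] }  — shift, reduce
  I1: { [E' → E .] }  — accept
  I2: { [E → Y .], [Y → Y . b] }  — shift, reduce
  I3: { [E → . Y], [E → . b E E], [E → . e +], [E → b . E E], [Y → . Y b], [Y → .] }  — shift, reduce
  I4: { [E → e . +] }  — shift
  I5: { [E → e + .] }  — reduce
  I6: { [E → . Y], [E → . b E E], [E → . e +], [E → b E . E], [Y → . Y b], [Y → .] }  — shift, reduce
  I7: { [E → b E E .] }  — reduce
  I8: { [Y → Y b .] }  — reduce

No state contains more than one complete item.

Answer: No reduce-reduce conflicts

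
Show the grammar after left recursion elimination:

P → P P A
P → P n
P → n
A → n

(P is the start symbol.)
P is directly left-recursive. The standard transformation for
  A → A α₁ | ... | A α_m | β₁ | ... | β_n
is
  A  → β₁ A' | ... | β_n A'
  A' → α₁ A' | ... | α_m A' | ε

P → n becomes P → n P'
P → P P A becomes P' → P A P'
P → P n becomes P' → n P'
Add P' → ε

Productions for other non-terminals are unchanged:
  A → n

Resulting grammar:
P → n P'
P' → P A P'
P' → n P'
P' → ε
A → n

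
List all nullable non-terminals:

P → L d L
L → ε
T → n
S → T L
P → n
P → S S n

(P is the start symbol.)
A non-terminal is nullable if it can derive ε (the empty string): either it has an ε-production, or it has a production whose right-hand side consists entirely of nullable non-terminals.

ε-productions: L → ε
So L is immediately nullable.
No further non-terminal can be added: every production for the remaining non-terminals contains a terminal or a non-nullable non-terminal.
Nullable = { 'L' }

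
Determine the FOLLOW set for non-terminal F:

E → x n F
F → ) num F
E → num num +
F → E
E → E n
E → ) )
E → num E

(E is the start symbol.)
{ $, 'n' }

In E → x n F: F is at the end, add FOLLOW(E)
In F → ) num F: F is at the end; this adds FOLLOW(F) to itself — nothing new

The FOLLOW sets referred to above (computed the same way, to a fixed point):
  FOLLOW(E) = { $, 'n' }

Taking the union: FOLLOW(F) = { $, 'n' }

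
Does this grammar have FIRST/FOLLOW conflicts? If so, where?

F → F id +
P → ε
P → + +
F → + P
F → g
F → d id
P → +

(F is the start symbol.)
Nullable non-terminals: P.

P: nullable alternative(s) P → ε; FOLLOW(P) = { $, 'id' }
  P → ε: FIRST \ {ε} = { } — this is the only nullable alternative, skip
  P → + +: FIRST \ {ε} = { '+' } — disjoint from FOLLOW(P)
  P → +: FIRST \ {ε} = { '+' } — disjoint from FOLLOW(P)

F has no nullable alternative, so no FIRST/FOLLOW check is needed there.

No FIRST/FOLLOW conflicts found.

Answer: No FIRST/FOLLOW conflicts.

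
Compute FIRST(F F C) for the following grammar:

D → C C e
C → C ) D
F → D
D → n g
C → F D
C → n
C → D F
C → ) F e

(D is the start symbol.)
FIRST sets of the non-terminals involved (from the grammar, by fixed-point iteration):
  FIRST(F) = { ')', 'n' }

To compute FIRST(F F C), process the symbols left to right:
Symbol F is a non-terminal. Add FIRST(F) \ {ε} = { ')', 'n' }
F is not nullable (ε ∉ FIRST(F)), so stop here.
FIRST(F F C) = { ')', 'n' }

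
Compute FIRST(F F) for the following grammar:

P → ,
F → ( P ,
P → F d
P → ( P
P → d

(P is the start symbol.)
{ '(' }

FIRST sets of the non-terminals involved (from the grammar, by fixed-point iteration):
  FIRST(F) = { '(' }

To compute FIRST(F F), process the symbols left to right:
Symbol F is a non-terminal. Add FIRST(F) \ {ε} = { '(' }
F is not nullable (ε ∉ FIRST(F)), so stop here.
FIRST(F F) = { '(' }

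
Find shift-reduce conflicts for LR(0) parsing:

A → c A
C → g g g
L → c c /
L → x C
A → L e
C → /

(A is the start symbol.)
A shift-reduce conflict occurs when an LR(0) state has both:
  - a complete (reduce) item [A → α .] (dot at the end), and
  - a shift item [B → β . c γ] (dot before a terminal).

Augment with A' → A and build the canonical LR(0) collection (I0 = CLOSURE({[A' → . A]}), then GOTO on every symbol after a dot until no new states appear). It has 14 states:
  I0: { [A → . L e], [A → . c A], [A' → . A], [L → . c c /], [L → . x C] }  — shift
  I1: { [A' → A .] }  — accept
  I2: { [A → L . e] }  — shift
  I3: { [A → . L e], [A → . c A], [A → c . A], [L → . c c /], [L → . x C], [L → c . c /] }  — shift
  I4: { [C → . /], [C → . g g g], [L → x . C] }  — shift
  I5: { [C → / .] }  — reduce
  I6: { [L → x C .] }  — reduce
  I7: { [C → g . g g] }  — shift
  I8: { [C → g g . g] }  — shift
  I9: { [C → g g g .] }  — reduce
  I10: { [A → c A .] }  — reduce
  I11: { [A → . L e], [A → . c A], [A → c . A], [L → . c c /], [L → . x C], [L → c . c /], [L → c c . /] }  — shift
  I12: { [L → c c / .] }  — reduce
  I13: { [A → L e .] }  — reduce

No state contains both a complete item and a shift item.

Answer: No shift-reduce conflicts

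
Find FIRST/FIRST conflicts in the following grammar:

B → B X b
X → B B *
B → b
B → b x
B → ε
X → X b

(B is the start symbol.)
Yes. B → B X b / B → b on { 'b' }; B → B X b / B → b x on { 'b' }; B → b / B → b x on { 'b' }; X → B B '*' / X → X b on { '*', 'b' }

FIRST sets of the non-terminals at (or reachable through a nullable prefix from) the front of some alternative:
  FIRST(B) = { '*', 'b', ε }
  FIRST(X) = { '*', 'b' }

Productions for B:
  B → B X b: FIRST = { '*', 'b' }
  B → b: FIRST = { 'b' }
  B → b x: FIRST = { 'b' }
  B → ε: FIRST = { ε }
Productions for X:
  X → B B *: FIRST = { '*', 'b' }
  X → X b: FIRST = { '*', 'b' }

Conflict for B: B → B X b and B → b
  Overlap: { 'b' }
Conflict for B: B → B X b and B → b x
  Overlap: { 'b' }
Conflict for B: B → b and B → b x
  Overlap: { 'b' }
Conflict for X: X → B B * and X → X b
  Overlap: { '*', 'b' }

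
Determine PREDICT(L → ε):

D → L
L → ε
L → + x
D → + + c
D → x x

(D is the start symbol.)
{ $ }

PREDICT(L → ε) = (FIRST(RHS) \ {ε}) ∪ (FOLLOW(L) if ε ∈ FIRST(RHS), i.e. RHS ⇒* ε)
The right-hand side is ε (FIRST(ε) = { ε }), so the predict set is FOLLOW(L) = { $ }
PREDICT(L → ε) = { $ }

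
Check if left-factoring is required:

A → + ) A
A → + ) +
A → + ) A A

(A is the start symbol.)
Yes, A has productions with common prefix '+ )'

Left-factoring is needed when two productions for the same non-terminal
share a common prefix on the right-hand side.

Productions for A:
  A → + ) A
  A → + ) +
  A → + ) A A

Found common prefix '+ )' in productions for A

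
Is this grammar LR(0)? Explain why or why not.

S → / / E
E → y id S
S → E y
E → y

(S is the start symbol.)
No. Shift-reduce conflict between [E → y .] and [E → y . id S]

Augment with S' → S and build the canonical LR(0) collection (I0 = CLOSURE({[S' → . S]}), then GOTO on every symbol after a dot until no new states appear). It has 10 states:
  I0: { [E → . y id S], [E → . y], [S → . / / E], [S → . E y], [S' → . S] }  — shift
  I1: { [S → / . / E] }  — shift
  I2: { [S → E . y] }  — shift
  I3: { [S' → S .] }  — accept
  I4: { [E → y . id S], [E → y .] }  — shift, reduce
  I5: { [E → . y id S], [E → . y], [E → y id . S], [S → . / / E], [S → . E y] }  — shift
  I6: { [E → y id S .] }  — reduce
  I7: { [S → E y .] }  — reduce
  I8: { [E → . y id S], [E → . y], [S → / / . E] }  — shift
  I9: { [S → / / E .] }  — reduce

Conflict in state I4:
  Shift-reduce conflict between [E → y .] and [E → y . id S]
So the grammar is NOT LR(0).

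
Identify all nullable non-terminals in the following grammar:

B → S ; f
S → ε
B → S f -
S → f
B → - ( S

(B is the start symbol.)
A non-terminal is nullable if it can derive ε (the empty string): either it has an ε-production, or it has a production whose right-hand side consists entirely of nullable non-terminals.

ε-productions: S → ε
So S is immediately nullable.
No further non-terminal can be added: every production for the remaining non-terminals contains a terminal or a non-nullable non-terminal.
Nullable = { 'S' }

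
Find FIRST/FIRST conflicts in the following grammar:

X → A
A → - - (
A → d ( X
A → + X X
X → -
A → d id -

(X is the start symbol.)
Yes. X → A / X → '-' on { '-' }; A → d '(' X / A → d id '-' on { 'd' }

FIRST sets of the non-terminals at (or reachable through a nullable prefix from) the front of some alternative:
  FIRST(A) = { '+', '-', 'd' }

Productions for X:
  X → A: FIRST = { '+', '-', 'd' }
  X → -: FIRST = { '-' }
Productions for A:
  A → - - (: FIRST = { '-' }
  A → d ( X: FIRST = { 'd' }
  A → + X X: FIRST = { '+' }
  A → d id -: FIRST = { 'd' }

Conflict for X: X → A and X → -
  Overlap: { '-' }
Conflict for A: A → d ( X and A → d id -
  Overlap: { 'd' }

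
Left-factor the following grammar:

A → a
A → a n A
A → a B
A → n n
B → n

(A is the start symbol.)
Left-factoring transforms A → αβ₁ | αβ₂ into A → αA' and A' → β₁ | β₂
(α is the longest common prefix among the alternatives). Repeat until
no nonterminal has two alternatives with a common prefix.

Round 1: A has alternatives sharing prefix 'a'. Introduce A': A → a A'
  Add: A' → ε
  Add: A' → n A
  Add: A' → B

No remaining common prefixes — done.

Resulting grammar:
A → a A'
A' → ε
A' → n A
A' → B
A → n n
B → n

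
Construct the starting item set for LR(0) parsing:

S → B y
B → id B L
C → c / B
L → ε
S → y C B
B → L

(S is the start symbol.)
{ [B → . L], [B → . id B L], [L → .], [S → . B y], [S → . y C B], [S' → . S] }

First, augment the grammar with S' → S
I₀ = CLOSURE({ [S' → . S] }):
  [S' → . S] has the dot before S: add [S → . B y], [S → . y C B]
  [S → . B y] has the dot before B: add [B → . id B L], [B → . L]
  [B → . L] has the dot before L: add [L → .]
No further items can be added.

I₀ = { [B → . L], [B → . id B L], [L → .], [S → . B y], [S → . y C B], [S' → . S] }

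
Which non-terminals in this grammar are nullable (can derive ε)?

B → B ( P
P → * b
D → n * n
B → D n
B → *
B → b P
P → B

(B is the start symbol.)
None

There are no ε-productions, so no non-terminal can derive ε.
No non-terminals are nullable.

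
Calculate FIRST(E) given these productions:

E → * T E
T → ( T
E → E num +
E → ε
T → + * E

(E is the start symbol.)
To compute FIRST(E), examine every production with E on the left-hand side, reading each right-hand side left to right until a non-nullable symbol is reached.

From E → * T E:
  - '*' is a terminal: add '*' and stop
From E → E num +:
  - E is the symbol being defined: contributes nothing new
    E is nullable, so continue to the next symbol
  - num is a terminal: add 'num' and stop
From E → ε:
  - ε-production, so ε ∈ FIRST(E)

Collecting: FIRST(E) = { '*', 'num', ε }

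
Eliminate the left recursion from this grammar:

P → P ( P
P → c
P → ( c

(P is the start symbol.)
P → c P'
P → ( c P'
P' → ( P P'
P' → ε

P is directly left-recursive. The standard transformation for
  A → A α₁ | ... | A α_m | β₁ | ... | β_n
is
  A  → β₁ A' | ... | β_n A'
  A' → α₁ A' | ... | α_m A' | ε

P → c becomes P → c P'
P → ( c becomes P → ( c P'
P → P ( P becomes P' → ( P P'
Add P' → ε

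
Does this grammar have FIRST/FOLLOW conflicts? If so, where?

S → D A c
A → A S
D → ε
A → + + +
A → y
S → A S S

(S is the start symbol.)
A FIRST/FOLLOW conflict occurs when a non-terminal N has a nullable alternative N → β (β ⇒* ε) and another alternative N → α with FIRST(α) ∩ FOLLOW(N) ≠ ∅: on such a lookahead the parser cannot decide between expanding α and letting N vanish via β.

Nullable non-terminals: D.
D has a nullable alternative but only one production, so nothing to check.

A, S have no nullable alternative, so no FIRST/FOLLOW check is needed there.

No FIRST/FOLLOW conflicts found.

Answer: No FIRST/FOLLOW conflicts.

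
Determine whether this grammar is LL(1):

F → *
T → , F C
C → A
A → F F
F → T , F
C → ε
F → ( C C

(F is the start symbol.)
No. Predict set conflict for C: { '(', '*', ',' }

A grammar is LL(1) if for each non-terminal N with multiple productions, the predict sets of those productions are pairwise disjoint, where PREDICT(N → α) = (FIRST(α) \ {ε}) ∪ (FOLLOW(N) if α ⇒* ε).

Relevant sets:
  FIRST(T) = { ',' }
  FIRST(A) = { '(', '*', ',' }
  FOLLOW(C) = { $, '(', '*', ',' }

For F:
  PREDICT(F → '*') = { '*' }
  PREDICT(F → T ',' F) = { ',' }
  PREDICT(F → '(' C C) = { '(' }
For C:
  PREDICT(C → A) = { '(', '*', ',' }
  PREDICT(C → ε) = { $, '(', '*', ',' }
T, A have a single production, so nothing to check there.

Conflict found: Predict set conflict for C: { '(', '*', ',' }
The grammar is NOT LL(1).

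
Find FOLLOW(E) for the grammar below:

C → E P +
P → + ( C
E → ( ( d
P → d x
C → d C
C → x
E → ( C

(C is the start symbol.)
{ '+', 'd' }

To compute FOLLOW(E), find every occurrence of E on a right-hand side N → α E β: add FIRST(β) \ {ε}, and if β is empty or nullable also add FOLLOW(N). Iterate to a fixed point.

In C → E P +: E is followed by P '+', add FIRST(P '+') \ {ε} = { '+', 'd' }

Taking the union: FOLLOW(E) = { '+', 'd' }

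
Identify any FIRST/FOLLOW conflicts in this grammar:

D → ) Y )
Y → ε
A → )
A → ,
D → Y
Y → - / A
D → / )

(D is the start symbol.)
Nullable non-terminals: D, Y.
FIRST sets used below: FIRST(Y) = { '-', ε }

D: nullable alternative(s) D → Y; FOLLOW(D) = { $ }
  D → ) Y ): FIRST \ {ε} = { ')' } — disjoint from FOLLOW(D)
  D → Y: FIRST \ {ε} = { '-' } — this is the only nullable alternative, skip
  D → / ): FIRST \ {ε} = { '/' } — disjoint from FOLLOW(D)

Y: nullable alternative(s) Y → ε; FOLLOW(Y) = { $, ')' }
  Y → ε: FIRST \ {ε} = { } — this is the only nullable alternative, skip
  Y → - / A: FIRST \ {ε} = { '-' } — disjoint from FOLLOW(Y)

A has no nullable alternative, so no FIRST/FOLLOW check is needed there.

No FIRST/FOLLOW conflicts found.

Answer: No FIRST/FOLLOW conflicts.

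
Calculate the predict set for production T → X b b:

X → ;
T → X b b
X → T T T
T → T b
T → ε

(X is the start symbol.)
PREDICT(T → X b b) = (FIRST(RHS) \ {ε}) ∪ (FOLLOW(T) if ε ∈ FIRST(RHS), i.e. RHS ⇒* ε)
FIRST(X) = { ';', 'b', ε }
FIRST(X b b) = { ';', 'b' }
ε ∉ FIRST(X b b), so FOLLOW(T) is not added.
PREDICT(T → X b b) = { ';', 'b' }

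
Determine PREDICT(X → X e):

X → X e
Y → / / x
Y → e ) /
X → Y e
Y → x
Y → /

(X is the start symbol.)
{ '/', 'e', 'x' }

PREDICT(X → X e) = (FIRST(RHS) \ {ε}) ∪ (FOLLOW(X) if ε ∈ FIRST(RHS), i.e. RHS ⇒* ε)
FIRST(X) = { '/', 'e', 'x' }
FIRST(X e) = { '/', 'e', 'x' }
ε ∉ FIRST(X e), so FOLLOW(X) is not added.
PREDICT(X → X e) = { '/', 'e', 'x' }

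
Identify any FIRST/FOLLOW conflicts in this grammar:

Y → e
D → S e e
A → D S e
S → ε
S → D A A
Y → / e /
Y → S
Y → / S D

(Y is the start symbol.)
Yes. S → D A A with FOLLOW(S) on { 'e' }

Nullable non-terminals: S, Y.
FIRST sets used below: FIRST(D) = { 'e' }, FIRST(S) = { 'e', ε }

S: nullable alternative(s) S → ε; FOLLOW(S) = { $, 'e' }
  S → ε: FIRST \ {ε} = { } — this is the only nullable alternative, skip
  S → D A A: FIRST \ {ε} = { 'e' } — overlaps FOLLOW(S) on { 'e' }: CONFLICT

Y: nullable alternative(s) Y → S; FOLLOW(Y) = { $ }
  Y → e: FIRST \ {ε} = { 'e' } — disjoint from FOLLOW(Y)
  Y → / e /: FIRST \ {ε} = { '/' } — disjoint from FOLLOW(Y)
  Y → S: FIRST \ {ε} = { 'e' } — this is the only nullable alternative, skip
  Y → / S D: FIRST \ {ε} = { '/' } — disjoint from FOLLOW(Y)

A, D have no nullable alternative, so no FIRST/FOLLOW check is needed there.

So the grammar has 1 FIRST/FOLLOW conflict (marked CONFLICT above).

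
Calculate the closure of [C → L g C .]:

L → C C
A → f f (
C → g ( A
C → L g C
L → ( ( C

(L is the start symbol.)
{ [C → L g C .] }

Start with: [C → L g C .]
The dot is at the end, so nothing is added.

CLOSURE = { [C → L g C .] }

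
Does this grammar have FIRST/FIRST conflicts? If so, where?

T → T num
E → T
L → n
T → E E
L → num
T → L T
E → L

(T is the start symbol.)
Yes. T → T num / T → E E on { 'n', 'num' }; T → T num / T → L T on { 'n', 'num' }; T → E E / T → L T on { 'n', 'num' }; E → T / E → L on { 'n', 'num' }

A FIRST/FIRST conflict occurs when two productions N → α and N → β for the same non-terminal have FIRST(α) ∩ FIRST(β) ≠ ∅ (with ε ∈ FIRST of a nullable right-hand side, so two nullable alternatives also conflict).

FIRST sets of the non-terminals at (or reachable through a nullable prefix from) the front of some alternative:
  FIRST(T) = { 'n', 'num' }
  FIRST(E) = { 'n', 'num' }
  FIRST(L) = { 'n', 'num' }

Productions for T:
  T → T num: FIRST = { 'n', 'num' }
  T → E E: FIRST = { 'n', 'num' }
  T → L T: FIRST = { 'n', 'num' }
Productions for E:
  E → T: FIRST = { 'n', 'num' }
  E → L: FIRST = { 'n', 'num' }
Productions for L:
  L → n: FIRST = { 'n' }
  L → num: FIRST = { 'num' }

Conflict for T: T → T num and T → E E
  Overlap: { 'n', 'num' }
Conflict for T: T → T num and T → L T
  Overlap: { 'n', 'num' }
Conflict for T: T → E E and T → L T
  Overlap: { 'n', 'num' }
Conflict for E: E → T and E → L
  Overlap: { 'n', 'num' }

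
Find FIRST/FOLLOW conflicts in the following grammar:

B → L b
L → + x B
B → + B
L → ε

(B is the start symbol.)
No FIRST/FOLLOW conflicts.

Nullable non-terminals: L.

L: nullable alternative(s) L → ε; FOLLOW(L) = { 'b' }
  L → + x B: FIRST \ {ε} = { '+' } — disjoint from FOLLOW(L)
  L → ε: FIRST \ {ε} = { } — this is the only nullable alternative, skip

B has no nullable alternative, so no FIRST/FOLLOW check is needed there.

No FIRST/FOLLOW conflicts found.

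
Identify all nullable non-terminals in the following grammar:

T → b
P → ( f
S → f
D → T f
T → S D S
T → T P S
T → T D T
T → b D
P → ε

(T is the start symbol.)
{ 'P' }

ε-productions: P → ε
So P is immediately nullable.
No further non-terminal can be added: every production for the remaining non-terminals contains a terminal or a non-nullable non-terminal.
Nullable = { 'P' }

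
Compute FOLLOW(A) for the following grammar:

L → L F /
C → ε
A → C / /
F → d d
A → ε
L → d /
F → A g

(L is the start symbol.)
{ 'g' }

To compute FOLLOW(A), find every occurrence of A on a right-hand side N → α A β: add FIRST(β) \ {ε}, and if β is empty or nullable also add FOLLOW(N). Iterate to a fixed point.

In F → A g: A is followed by g, add FIRST(g) \ {ε} = { 'g' }

Taking the union: FOLLOW(A) = { 'g' }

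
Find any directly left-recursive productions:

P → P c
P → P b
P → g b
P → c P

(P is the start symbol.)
Direct left recursion occurs when N → N α for some non-terminal N (the right-hand side begins with the left-hand side itself).

P → P c: LEFT RECURSIVE (starts with P)
P → P b: LEFT RECURSIVE (starts with P)
P → g b: starts with g
P → c P: starts with c

The grammar has direct left recursion on: P.

Answer: Yes, P is left-recursive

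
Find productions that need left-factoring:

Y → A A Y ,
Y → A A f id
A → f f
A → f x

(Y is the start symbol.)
Left-factoring is needed when two productions for the same non-terminal
share a common prefix on the right-hand side.

Productions for Y:
  Y → A A Y ,
  Y → A A f id
Productions for A:
  A → f f
  A → f x

Found common prefix 'A A' in productions for Y
Found common prefix 'f' in productions for A

Answer: Yes, Y has productions with common prefix 'A A'; A has productions with common prefix 'f'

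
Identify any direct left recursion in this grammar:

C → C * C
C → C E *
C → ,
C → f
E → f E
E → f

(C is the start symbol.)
Yes, C is left-recursive

Direct left recursion occurs when N → N α for some non-terminal N (the right-hand side begins with the left-hand side itself).

C → C * C: LEFT RECURSIVE (starts with C)
C → C E *: LEFT RECURSIVE (starts with C)
C → ,: starts with ','
C → f: starts with f
E → f E: starts with f
E → f: starts with f

The grammar has direct left recursion on: C.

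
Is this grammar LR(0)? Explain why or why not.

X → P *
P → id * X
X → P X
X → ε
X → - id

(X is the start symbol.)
A grammar is LR(0) if no state in the canonical LR(0) collection has:
  - both a shift item (dot before a terminal) and a complete item (shift-reduce conflict), or
  - two or more complete items (reduce-reduce conflict; the accept item [X' → X .] counts as a complete item here).

Augment with X' → X and build the canonical LR(0) collection (I0 = CLOSURE({[X' → . X]}), then GOTO on every symbol after a dot until no new states appear). It has 10 states:
  I0: { [P → . id * X], [X → . - id], [X → . P *], [X → . P X], [X → .], [X' → . X] }  — shift, reduce
  I1: { [X → - . id] }  — shift
  I2: { [P → . id * X], [X → . - id], [X → . P *], [X → . P X], [X → .], [X → P . *], [X → P . X] }  — shift, reduce
  I3: { [X' → X .] }  — accept
  I4: { [P → id . * X] }  — shift
  I5: { [P → . id * X], [P → id * . X], [X → . - id], [X → . P *], [X → . P X], [X → .] }  — shift, reduce
  I6: { [P → id * X .] }  — reduce
  I7: { [X → P * .] }  — reduce
  I8: { [X → P X .] }  — reduce
  I9: { [X → - id .] }  — reduce

Conflict in state I0:
  Shift-reduce conflict between [X → .] and [P → . id * X]
So the grammar is NOT LR(0).

Answer: No. Shift-reduce conflict between [X → .] and [P → . id * X]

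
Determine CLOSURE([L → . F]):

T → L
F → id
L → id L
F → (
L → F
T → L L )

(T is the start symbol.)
{ [F → . (], [F → . id], [L → . F] }

Start with: [L → . F]
  [L → . F] has the dot before F: add [F → . id], [F → . (]
No further items can be added.

CLOSURE = { [F → . (], [F → . id], [L → . F] }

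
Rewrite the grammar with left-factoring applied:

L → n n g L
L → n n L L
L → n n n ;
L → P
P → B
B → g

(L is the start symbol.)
Left-factoring transforms A → αβ₁ | αβ₂ into A → αA' and A' → β₁ | β₂
(α is the longest common prefix among the alternatives). Repeat until
no nonterminal has two alternatives with a common prefix.

Round 1: L has alternatives sharing prefix 'n n'. Introduce L': L → n n L'
  Add: L' → g L
  Add: L' → L L
  Add: L' → n ;

No remaining common prefixes — done.

Resulting grammar:
L → n n L'
L' → g L
L' → L L
L' → n ;
L → P
P → B
B → g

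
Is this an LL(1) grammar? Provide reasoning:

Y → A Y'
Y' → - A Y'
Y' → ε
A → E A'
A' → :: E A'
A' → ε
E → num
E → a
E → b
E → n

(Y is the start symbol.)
Yes, the grammar is LL(1).

Relevant sets:
  FOLLOW(Y') = { $ }
  FOLLOW(A') = { $, '-' }

For Y':
  PREDICT(Y' → '-' A Y') = { '-' }
  PREDICT(Y' → ε) = { $ }
For A':
  PREDICT(A' → :: E A') = { '::' }
  PREDICT(A' → ε) = { $, '-' }
For E:
  PREDICT(E → num) = { 'num' }
  PREDICT(E → a) = { 'a' }
  PREDICT(E → b) = { 'b' }
  PREDICT(E → n) = { 'n' }
Y, A have a single production, so nothing to check there.

All predict sets are disjoint. The grammar IS LL(1).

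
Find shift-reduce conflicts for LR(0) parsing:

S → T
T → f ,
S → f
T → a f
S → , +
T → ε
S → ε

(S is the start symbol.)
Augment with S' → S and build the canonical LR(0) collection (I0 = CLOSURE({[S' → . S]}), then GOTO on every symbol after a dot until no new states appear). It has 9 states:
  I0: { [S → . , +], [S → . T], [S → . f], [S → .], [S' → . S], [T → . a f], [T → . f ,], [T → .] }  — shift, 2 reduces
  I1: { [S → , . +] }  — shift
  I2: { [S' → S .] }  — accept
  I3: { [S → T .] }  — reduce
  I4: { [T → a . f] }  — shift
  I5: { [S → f .], [T → f . ,] }  — shift, reduce
  I6: { [T → f , .] }  — reduce
  I7: { [T → a f .] }  — reduce
  I8: { [S → , + .] }  — reduce

I0 contains reduce items [S → .], [T → .] and shift items [S → . , +], [S → . f], [T → . a f], [T → . f ,] — shift-reduce conflict.
I5 contains reduce item [S → f .] and shift item [T → f . ,] — shift-reduce conflict.

Answer: Yes — I0: [S → .] vs [S → . , +]; I5: [S → f .] vs [T → f . ,]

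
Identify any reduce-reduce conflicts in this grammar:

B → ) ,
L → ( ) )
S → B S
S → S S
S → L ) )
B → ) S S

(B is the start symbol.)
A reduce-reduce conflict occurs when an LR(0) state has two complete items [A → α .] and [B → β .] — both call for a reduction, and with no lookahead the parser cannot choose between them.

Augment with B' → B and build the canonical LR(0) collection (I0 = CLOSURE({[B' → . B]}), then GOTO on every symbol after a dot until no new states appear). It has 15 states:
  I0: { [B → . ) ,], [B → . ) S S], [B' → . B] }  — shift
  I1: { [B → ) . ,], [B → ) . S S], [B → . ) ,], [B → . ) S S], [L → . ( ) )], [S → . B S], [S → . L ) )], [S → . S S] }  — shift
  I2: { [B' → B .] }  — accept
  I3: { [L → ( . ) )] }  — shift
  I4: { [B → ) , .] }  — reduce
  I5: { [B → . ) ,], [B → . ) S S], [L → . ( ) )], [S → . B S], [S → . L ) )], [S → . S S], [S → B . S] }  — shift
  I6: { [S → L . ) )] }  — shift
  I7: { [B → ) S . S], [B → . ) ,], [B → . ) S S], [L → . ( ) )], [S → . B S], [S → . L ) )], [S → . S S], [S → S . S] }  — shift
  I8: { [B → ) S S .], [B → . ) ,], [B → . ) S S], [L → . ( ) )], [S → . B S], [S → . L ) )], [S → . S S], [S → S . S], [S → S S .] }  — shift, 2 reduces
  I9: { [B → . ) ,], [B → . ) S S], [L → . ( ) )], [S → . B S], [S → . L ) )], [S → . S S], [S → S . S], [S → S S .] }  — shift, reduce
  I10: { [S → L ) . )] }  — shift
  I11: { [S → L ) ) .] }  — reduce
  I12: { [B → . ) ,], [B → . ) S S], [L → . ( ) )], [S → . B S], [S → . L ) )], [S → . S S], [S → B S .], [S → S . S] }  — shift, reduce
  I13: { [L → ( ) . )] }  — shift
  I14: { [L → ( ) ) .] }  — reduce

I8 contains complete items [B → ) S S .], [S → S S .] — reduce-reduce conflict.

Answer: Yes — I8: [B → ) S S .] vs [S → S S .]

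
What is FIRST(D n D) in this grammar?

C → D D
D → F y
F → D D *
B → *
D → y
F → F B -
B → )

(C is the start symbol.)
FIRST sets of the non-terminals involved (from the grammar, by fixed-point iteration):
  FIRST(D) = { 'y' }

To compute FIRST(D n D), process the symbols left to right:
Symbol D is a non-terminal. Add FIRST(D) \ {ε} = { 'y' }
D is not nullable (ε ∉ FIRST(D)), so stop here.
FIRST(D n D) = { 'y' }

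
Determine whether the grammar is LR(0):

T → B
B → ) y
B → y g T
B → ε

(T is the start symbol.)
Augment with T' → T and build the canonical LR(0) collection (I0 = CLOSURE({[T' → . T]}), then GOTO on every symbol after a dot until no new states appear). It has 8 states:
  I0: { [B → . ) y], [B → . y g T], [B → .], [T → . B], [T' → . T] }  — shift, reduce
  I1: { [B → ) . y] }  — shift
  I2: { [T → B .] }  — reduce
  I3: { [T' → T .] }  — accept
  I4: { [B → y . g T] }  — shift
  I5: { [B → . ) y], [B → . y g T], [B → .], [B → y g . T], [T → . B] }  — shift, reduce
  I6: { [B → y g T .] }  — reduce
  I7: { [B → ) y .] }  — reduce

Conflict in state I0:
  Shift-reduce conflict between [B → .] and [B → . ) y]
So the grammar is NOT LR(0).

Answer: No. Shift-reduce conflict between [B → .] and [B → . ) y]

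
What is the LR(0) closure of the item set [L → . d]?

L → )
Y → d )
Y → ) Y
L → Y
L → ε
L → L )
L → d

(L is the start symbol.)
To compute CLOSURE, for each item [A → α.Bβ] where B is a non-terminal, add [B → .γ] for all productions B → γ; repeat for the newly added items until nothing changes.

Start with: [L → . d]
The dot precedes the terminal d, so nothing is added.

CLOSURE = { [L → . d] }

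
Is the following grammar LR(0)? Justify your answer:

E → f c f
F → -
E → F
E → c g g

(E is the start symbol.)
A grammar is LR(0) if no state in the canonical LR(0) collection has:
  - both a shift item (dot before a terminal) and a complete item (shift-reduce conflict), or
  - two or more complete items (reduce-reduce conflict; the accept item [E' → E .] counts as a complete item here).

Augment with E' → E and build the canonical LR(0) collection (I0 = CLOSURE({[E' → . E]}), then GOTO on every symbol after a dot until no new states appear). It has 10 states:
  I0: { [E → . F], [E → . c g g], [E → . f c f], [E' → . E], [F → . -] }  — shift
  I1: { [F → - .] }  — reduce
  I2: { [E' → E .] }  — accept
  I3: { [E → F .] }  — reduce
  I4: { [E → c . g g] }  — shift
  I5: { [E → f . c f] }  — shift
  I6: { [E → f c . f] }  — shift
  I7: { [E → f c f .] }  — reduce
  I8: { [E → c g . g] }  — shift
  I9: { [E → c g g .] }  — reduce

Every state is either a pure shift/goto state or contains exactly one complete item and nothing to shift — no conflicts. The grammar is LR(0).

Answer: Yes, the grammar is LR(0)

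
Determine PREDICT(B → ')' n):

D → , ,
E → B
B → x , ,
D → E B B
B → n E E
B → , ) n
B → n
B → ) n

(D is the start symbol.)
{ ')' }

PREDICT(B → ')' n) = (FIRST(RHS) \ {ε}) ∪ (FOLLOW(B) if ε ∈ FIRST(RHS), i.e. RHS ⇒* ε)
FIRST(')' n) = { ')' }
ε ∉ FIRST(')' n), so FOLLOW(B) is not added.
PREDICT(B → ')' n) = { ')' }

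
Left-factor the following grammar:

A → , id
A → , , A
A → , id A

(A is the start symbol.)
Left-factoring transforms A → αβ₁ | αβ₂ into A → αA' and A' → β₁ | β₂
(α is the longest common prefix among the alternatives). Repeat until
no nonterminal has two alternatives with a common prefix.

Round 1: A has alternatives sharing prefix ','. Introduce A': A → , A'
  Add: A' → id
  Add: A' → , A
  Add: A' → id A

Round 2: A' has alternatives sharing prefix 'id'. Introduce A'': A' → id A''
  Add: A'' → ε
  Add: A'' → A

No remaining common prefixes — done.

Resulting grammar:
A → , A'
A' → id A''
A'' → ε
A'' → A
A' → , A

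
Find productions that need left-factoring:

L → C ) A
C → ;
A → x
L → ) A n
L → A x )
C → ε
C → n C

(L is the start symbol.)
No, left-factoring is not needed

Left-factoring is needed when two productions for the same non-terminal
share a common prefix on the right-hand side.

Productions for L:
  L → C ) A
  L → ) A n
  L → A x )
Productions for C:
  C → ;
  C → ε
  C → n C

No common prefixes found.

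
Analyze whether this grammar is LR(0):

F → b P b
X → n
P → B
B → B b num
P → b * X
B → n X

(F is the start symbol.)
No. Shift-reduce conflict between [P → B .] and [B → B . b num]

A grammar is LR(0) if no state in the canonical LR(0) collection has:
  - both a shift item (dot before a terminal) and a complete item (shift-reduce conflict), or
  - two or more complete items (reduce-reduce conflict; the accept item [F' → F .] counts as a complete item here).

Augment with F' → F and build the canonical LR(0) collection (I0 = CLOSURE({[F' → . F]}), then GOTO on every symbol after a dot until no new states appear). It has 14 states:
  I0: { [F → . b P b], [F' → . F] }  — shift
  I1: { [F' → F .] }  — accept
  I2: { [B → . B b num], [B → . n X], [F → b . P b], [P → . B], [P → . b * X] }  — shift
  I3: { [B → B . b num], [P → B .] }  — shift, reduce
  I4: { [F → b P . b] }  — shift
  I5: { [P → b . * X] }  — shift
  I6: { [B → n . X], [X → . n] }  — shift
  I7: { [B → n X .] }  — reduce
  I8: { [X → n .] }  — reduce
  I9: { [P → b * . X], [X → . n] }  — shift
  I10: { [P → b * X .] }  — reduce
  I11: { [F → b P b .] }  — reduce
  I12: { [B → B b . num] }  — shift
  I13: { [B → B b num .] }  — reduce

Conflict in state I3:
  Shift-reduce conflict between [P → B .] and [B → B . b num]
So the grammar is NOT LR(0).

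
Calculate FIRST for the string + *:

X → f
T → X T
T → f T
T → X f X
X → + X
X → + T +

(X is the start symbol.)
{ '+' }

To compute FIRST(+ *), process the symbols left to right:
Symbol + is a terminal. Add '+' and stop.
FIRST(+ *) = { '+' }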